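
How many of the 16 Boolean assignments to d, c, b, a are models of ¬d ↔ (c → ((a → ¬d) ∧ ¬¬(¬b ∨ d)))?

8

Initial set: {(¬d ↔ (c → ((a → ¬d) ∧ ¬¬(¬b ∨ d))))}.
(¬d ↔ (c → ((a → ¬d) ∧ ¬¬(¬b ∨ d)))): β-rule — branch into ¬d, (c → ((a → ¬d) ∧ ¬¬(¬b ∨ d)))  //  ¬¬d, ¬(c → ((a → ¬d) ∧ ¬¬(¬b ∨ d))).
  branch 1 (add ¬d, (c → ((a → ¬d) ∧ ¬¬(¬b ∨ d)))):
    (c → ((a → ¬d) ∧ ¬¬(¬b ∨ d))): β-rule — branch into ¬c  //  ((a → ¬d) ∧ ¬¬(¬b ∨ d)).
      branch 1.1 (add ¬c):
        ○ open, literals {c=F, d=F}.
      branch 1.2 (add ((a → ¬d) ∧ ¬¬(¬b ∨ d))):
        ((a → ¬d) ∧ ¬¬(¬b ∨ d)): α-rule — add (a → ¬d), ¬¬(¬b ∨ d).
        ¬¬(¬b ∨ d): drop double negation, giving (¬b ∨ d).
        (a → ¬d): β-rule — branch into ¬a  //  ¬d.
          branch 1.2.1 (add ¬a):
            (¬b ∨ d): β-rule — branch into ¬b  //  d.
              branch 1.2.1.1 (add ¬b):
                ○ open, literals {a=F, b=F, d=F}.
              branch 1.2.1.2 (add d):
                × closes — contains both d and ¬d.
          branch 1.2.2 (add ¬d):
            (¬b ∨ d): β-rule — branch into ¬b  //  d.
              branch 1.2.2.1 (add ¬b):
                ○ open, literals {b=F, d=F}.
              branch 1.2.2.2 (add d):
                × closes — contains both d and ¬d.
  branch 2 (add ¬¬d, ¬(c → ((a → ¬d) ∧ ¬¬(¬b ∨ d)))):
    ¬(c → ((a → ¬d) ∧ ¬¬(¬b ∨ d))): α-rule — add c, ¬((a → ¬d) ∧ ¬¬(¬b ∨ d)).
    ¬((a → ¬d) ∧ ¬¬(¬b ∨ d)): β-rule — branch into ¬(a → ¬d)  //  ¬¬¬(¬b ∨ d).
      branch 2.1 (add ¬(a → ¬d)):
        ¬(a → ¬d): α-rule — add a, ¬¬d.
        ○ open, literals {a=T, c=T, d=T}.
      branch 2.2 (add ¬¬¬(¬b ∨ d)):
        ¬¬¬(¬b ∨ d): drop double negation, giving ¬(¬b ∨ d).
        ¬(¬b ∨ d): α-rule — add ¬¬b, ¬d.
        × closes — contains both d and ¬d.
3 branches closed, 4 open.
Each open branch fixes some atoms; the unmentioned ones are free. Counting distinct full assignments: branch {c=F, d=F} (b, a) contributes 4 new; branch {a=F, b=F, d=F} (c) contributes 1 new; branch {b=F, d=F} (c, a) contributes 1 new; branch {a=T, c=T, d=T} (b) contributes 2 new. Total: 8.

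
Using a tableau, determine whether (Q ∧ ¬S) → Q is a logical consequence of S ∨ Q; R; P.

Yes

Initial set: {(S ∨ Q); R; P; ¬((Q ∧ ¬S) → Q)}.
¬((Q ∧ ¬S) → Q): α-rule — add (Q ∧ ¬S), ¬Q.
(Q ∧ ¬S): α-rule — add Q, ¬S.
× closes — contains both Q and ¬Q.
All 1 branch closes.
Every branch closed, so the premises entail the conclusion.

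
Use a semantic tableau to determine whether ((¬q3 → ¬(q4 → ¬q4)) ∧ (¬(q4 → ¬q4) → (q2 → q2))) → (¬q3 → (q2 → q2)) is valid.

Valid

Assume the negation and expand:
Initial set: {F (((¬q3 → ¬(q4 → ¬q4)) ∧ (¬(q4 → ¬q4) → (q2 → q2))) → (¬q3 → (q2 → q2)))}.
F (((¬q3 → ¬(q4 → ¬q4)) ∧ (¬(q4 → ¬q4) → (q2 → q2))) → (¬q3 → (q2 → q2))): α-rule — add T ((¬q3 → ¬(q4 → ¬q4)) ∧ (¬(q4 → ¬q4) → (q2 → q2))), F (¬q3 → (q2 → q2)).
T ((¬q3 → ¬(q4 → ¬q4)) ∧ (¬(q4 → ¬q4) → (q2 → q2))): α-rule — add T (¬q3 → ¬(q4 → ¬q4)), T (¬(q4 → ¬q4) → (q2 → q2)).
F (¬q3 → (q2 → q2)): α-rule — add T ¬q3, F (q2 → q2).
F (q2 → q2): α-rule — add T q2, F q2.
× closes — contains both q2 and ¬q2.
All 1 branch closes.
Every branch closed, so the negation is unsatisfiable and the formula is valid.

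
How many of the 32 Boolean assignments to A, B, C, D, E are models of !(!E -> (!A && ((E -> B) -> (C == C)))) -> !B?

28

Initial set: {(!(!E -> (!A && ((E -> B) -> (C == C)))) -> !B)}.
(!(!E -> (!A && ((E -> B) -> (C == C)))) -> !B): β-rule — branch into !!(!E -> (!A && ((E -> B) -> (C == C))))  //  !B.
  branch 1 (add !!(!E -> (!A && ((E -> B) -> (C == C))))):
    !!(!E -> (!A && ((E -> B) -> (C == C)))): β-rule — branch into !!E  //  (!A && ((E -> B) -> (C == C))).
      branch 1.1 (add !!E):
        ○ open, literals {E=true}.
      branch 1.2 (add (!A && ((E -> B) -> (C == C)))):
        (!A && ((E -> B) -> (C == C))): α-rule — add !A, ((E -> B) -> (C == C)).
        ((E -> B) -> (C == C)): β-rule — branch into !(E -> B)  //  (C == C).
          branch 1.2.1 (add !(E -> B)):
            !(E -> B): α-rule — add E, !B.
            ○ open, literals {A=false, B=false, E=true}.
          branch 1.2.2 (add (C == C)):
            (C == C): β-rule — branch into C, C  //  !C, !C.
              branch 1.2.2.1 (add C, C):
                ○ open, literals {A=false, C=true}.
              branch 1.2.2.2 (add !C, !C):
                ○ open, literals {A=false, C=false}.
  branch 2 (add !B):
    ○ open, literals {B=false}.
0 branches closed, 5 open.
Each open branch fixes some atoms; the unmentioned ones are free. Counting distinct full assignments: branch {E=true} (A, B, C, D) contributes 16 new; branch {A=false, B=false, E=true} (C, D) contributes 0 new; branch {A=false, C=true} (B, D, E) contributes 4 new; branch {A=false, C=false} (B, D, E) contributes 4 new; branch {B=false} (A, C, D, E) contributes 4 new. Total: 28.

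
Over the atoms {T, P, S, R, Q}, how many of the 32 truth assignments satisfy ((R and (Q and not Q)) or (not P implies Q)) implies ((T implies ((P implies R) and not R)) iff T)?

Initial set: {T (((R and (Q and not Q)) or (not P implies Q)) implies ((T implies ((P implies R) and not R)) iff T))}.
T (((R and (Q and not Q)) or (not P implies Q)) implies ((T implies ((P implies R) and not R)) iff T)): β-rule — branch into F ((R and (Q and not Q)) or (not P implies Q))  //  T ((T implies ((P implies R) and not R)) iff T).
  branch 1 (add F ((R and (Q and not Q)) or (not P implies Q))):
    F ((R and (Q and not Q)) or (not P implies Q)): α-rule — add F (R and (Q and not Q)), F (not P implies Q).
    F (not P implies Q): α-rule — add T not P, F Q.
    F (R and (Q and not Q)): β-rule — branch into F R  //  F (Q and not Q).
      branch 1.1 (add F R):
        ○ open, literals {P=false, Q=false, R=false}.
      branch 1.2 (add F (Q and not Q)):
        F (Q and not Q): β-rule — branch into F Q  //  F not Q.
          branch 1.2.1 (add F Q):
            ○ open, literals {P=false, Q=false}.
          branch 1.2.2 (add F not Q):
            × closes — contains both Q and not Q.
  branch 2 (add T ((T implies ((P implies R) and not R)) iff T)):
    T ((T implies ((P implies R) and not R)) iff T): β-rule — branch into T (T implies ((P implies R) and not R)), T T  //  F (T implies ((P implies R) and not R)), F T.
      branch 2.1 (add T (T implies ((P implies R) and not R)), T T):
        T (T implies ((P implies R) and not R)): β-rule — branch into F T  //  T ((P implies R) and not R).
          branch 2.1.1 (add F T):
            × closes — contains both T and not T.
          branch 2.1.2 (add T ((P implies R) and not R)):
            T ((P implies R) and not R): α-rule — add T (P implies R), T not R.
            T (P implies R): β-rule — branch into F P  //  T R.
              branch 2.1.2.1 (add F P):
                ○ open, literals {P=false, R=false, T=true}.
              branch 2.1.2.2 (add T R):
                × closes — contains both R and not R.
      branch 2.2 (add F (T implies ((P implies R) and not R)), F T):
        F (T implies ((P implies R) and not R)): α-rule — add T T, F ((P implies R) and not R).
        × closes — contains both T and not T.
4 branches closed, 3 open.
Each open branch fixes some atoms; the unmentioned ones are free. Counting distinct full assignments: branch {P=false, Q=false, R=false} (T, S) contributes 4 new; branch {P=false, Q=false} (T, S, R) contributes 4 new; branch {P=false, R=false, T=true} (S, Q) contributes 2 new. Total: 10.

10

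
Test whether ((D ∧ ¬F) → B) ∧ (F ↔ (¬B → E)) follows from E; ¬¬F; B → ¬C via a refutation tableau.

Initial set: {E; ¬¬F; (B → ¬C); ¬(((D ∧ ¬F) → B) ∧ (F ↔ (¬B → E)))}.
¬¬F: drop double negation, giving F.
(B → ¬C): β-rule — branch into ¬B  //  ¬C.
  branch 1 (add ¬B):
    ¬(((D ∧ ¬F) → B) ∧ (F ↔ (¬B → E))): β-rule — branch into ¬((D ∧ ¬F) → B)  //  ¬(F ↔ (¬B → E)).
      branch 1.1 (add ¬((D ∧ ¬F) → B)):
        ¬((D ∧ ¬F) → B): α-rule — add (D ∧ ¬F), ¬B.
        (D ∧ ¬F): α-rule — add D, ¬F.
        × closes — contains both F and ¬F.
      branch 1.2 (add ¬(F ↔ (¬B → E))):
        ¬(F ↔ (¬B → E)): β-rule — branch into F, ¬(¬B → E)  //  ¬F, (¬B → E).
          branch 1.2.1 (add F, ¬(¬B → E)):
            ¬(¬B → E): α-rule — add ¬B, ¬E.
            × closes — contains both E and ¬E.
          branch 1.2.2 (add ¬F, (¬B → E)):
            × closes — contains both F and ¬F.
  branch 2 (add ¬C):
    ¬(((D ∧ ¬F) → B) ∧ (F ↔ (¬B → E))): β-rule — branch into ¬((D ∧ ¬F) → B)  //  ¬(F ↔ (¬B → E)).
      branch 2.1 (add ¬((D ∧ ¬F) → B)):
        ¬((D ∧ ¬F) → B): α-rule — add (D ∧ ¬F), ¬B.
        (D ∧ ¬F): α-rule — add D, ¬F.
        × closes — contains both F and ¬F.
      branch 2.2 (add ¬(F ↔ (¬B → E))):
        ¬(F ↔ (¬B → E)): β-rule — branch into F, ¬(¬B → E)  //  ¬F, (¬B → E).
          branch 2.2.1 (add F, ¬(¬B → E)):
            ¬(¬B → E): α-rule — add ¬B, ¬E.
            × closes — contains both E and ¬E.
          branch 2.2.2 (add ¬F, (¬B → E)):
            × closes — contains both F and ¬F.
All 6 branches close.
Every branch closed, so the premises entail the conclusion.

Yes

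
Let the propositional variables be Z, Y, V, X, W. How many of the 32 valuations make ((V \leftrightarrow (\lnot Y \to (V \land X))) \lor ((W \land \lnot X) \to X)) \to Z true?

18

Initial set: {(((V \leftrightarrow (\lnot Y \to (V \land X))) \lor ((W \land \lnot X) \to X)) \to Z)}.
(((V \leftrightarrow (\lnot Y \to (V \land X))) \lor ((W \land \lnot X) \to X)) \to Z): β-rule — branch into \lnot ((V \leftrightarrow (\lnot Y \to (V \land X))) \lor ((W \land \lnot X) \to X))  //  Z.
  branch 1 (add \lnot ((V \leftrightarrow (\lnot Y \to (V \land X))) \lor ((W \land \lnot X) \to X))):
    \lnot ((V \leftrightarrow (\lnot Y \to (V \land X))) \lor ((W \land \lnot X) \to X)): α-rule — add \lnot (V \leftrightarrow (\lnot Y \to (V \land X))), \lnot ((W \land \lnot X) \to X).
    \lnot ((W \land \lnot X) \to X): α-rule — add (W \land \lnot X), \lnot X.
    (W \land \lnot X): α-rule — add W, \lnot X.
    \lnot (V \leftrightarrow (\lnot Y \to (V \land X))): β-rule — branch into V, \lnot (\lnot Y \to (V \land X))  //  \lnot V, (\lnot Y \to (V \land X)).
      branch 1.1 (add V, \lnot (\lnot Y \to (V \land X))):
        \lnot (\lnot Y \to (V \land X)): α-rule — add \lnot Y, \lnot (V \land X).
        \lnot (V \land X): β-rule — branch into \lnot V  //  \lnot X.
          branch 1.1.1 (add \lnot V):
            × closes — contains both V and \lnot V.
          branch 1.1.2 (add \lnot X):
            ○ open, literals {V=1, W=1, X=0, Y=0}.
      branch 1.2 (add \lnot V, (\lnot Y \to (V \land X))):
        (\lnot Y \to (V \land X)): β-rule — branch into \lnot \lnot Y  //  (V \land X).
          branch 1.2.1 (add \lnot \lnot Y):
            ○ open, literals {V=0, W=1, X=0, Y=1}.
          branch 1.2.2 (add (V \land X)):
            (V \land X): α-rule — add V, X.
            × closes — contains both V and \lnot V.
  branch 2 (add Z):
    ○ open, literals {Z=1}.
2 branches closed, 3 open.
Each open branch fixes some atoms; the unmentioned ones are free. Counting distinct full assignments: branch {V=1, W=1, X=0, Y=0} (Z) contributes 2 new; branch {V=0, W=1, X=0, Y=1} (Z) contributes 2 new; branch {Z=1} (Y, V, X, W) contributes 14 new. Total: 18.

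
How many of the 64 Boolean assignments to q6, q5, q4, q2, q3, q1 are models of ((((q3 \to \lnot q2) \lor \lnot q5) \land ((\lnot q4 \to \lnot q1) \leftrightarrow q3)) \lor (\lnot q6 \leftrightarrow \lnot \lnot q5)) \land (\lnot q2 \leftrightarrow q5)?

Initial set: {(((((q3 \to \lnot q2) \lor \lnot q5) \land ((\lnot q4 \to \lnot q1) \leftrightarrow q3)) \lor (\lnot q6 \leftrightarrow \lnot \lnot q5)) \land (\lnot q2 \leftrightarrow q5))}.
(((((q3 \to \lnot q2) \lor \lnot q5) \land ((\lnot q4 \to \lnot q1) \leftrightarrow q3)) \lor (\lnot q6 \leftrightarrow \lnot \lnot q5)) \land (\lnot q2 \leftrightarrow q5)): α-rule — add ((((q3 \to \lnot q2) \lor \lnot q5) \land ((\lnot q4 \to \lnot q1) \leftrightarrow q3)) \lor (\lnot q6 \leftrightarrow \lnot \lnot q5)), (\lnot q2 \leftrightarrow q5).
((((q3 \to \lnot q2) \lor \lnot q5) \land ((\lnot q4 \to \lnot q1) \leftrightarrow q3)) \lor (\lnot q6 \leftrightarrow \lnot \lnot q5)): β-rule — branch into (((q3 \to \lnot q2) \lor \lnot q5) \land ((\lnot q4 \to \lnot q1) \leftrightarrow q3))  //  (\lnot q6 \leftrightarrow \lnot \lnot q5).
  branch 1 (add (((q3 \to \lnot q2) \lor \lnot q5) \land ((\lnot q4 \to \lnot q1) \leftrightarrow q3))):
    (((q3 \to \lnot q2) \lor \lnot q5) \land ((\lnot q4 \to \lnot q1) \leftrightarrow q3)): α-rule — add ((q3 \to \lnot q2) \lor \lnot q5), ((\lnot q4 \to \lnot q1) \leftrightarrow q3).
    (\lnot q2 \leftrightarrow q5): β-rule — branch into \lnot q2, q5  //  \lnot \lnot q2, \lnot q5.
      branch 1.1 (add \lnot q2, q5):
        ((q3 \to \lnot q2) \lor \lnot q5): β-rule — branch into (q3 \to \lnot q2)  //  \lnot q5.
          branch 1.1.1 (add (q3 \to \lnot q2)):
            ((\lnot q4 \to \lnot q1) \leftrightarrow q3): β-rule — branch into (\lnot q4 \to \lnot q1), q3  //  \lnot (\lnot q4 \to \lnot q1), \lnot q3.
              branch 1.1.1.1 (add (\lnot q4 \to \lnot q1), q3):
                (q3 \to \lnot q2): β-rule — branch into \lnot q3  //  \lnot q2.
                  branch 1.1.1.1.1 (add \lnot q3):
                    × closes — contains both q3 and \lnot q3.
                  branch 1.1.1.1.2 (add \lnot q2):
                    (\lnot q4 \to \lnot q1): β-rule — branch into \lnot \lnot q4  //  \lnot q1.
                      branch 1.1.1.1.2.1 (add \lnot \lnot q4):
                        ○ open, literals {q2=F, q3=T, q4=T, q5=T}.
                      branch 1.1.1.1.2.2 (add \lnot q1):
                        ○ open, literals {q1=F, q2=F, q3=T, q5=T}.
              branch 1.1.1.2 (add \lnot (\lnot q4 \to \lnot q1), \lnot q3):
                \lnot (\lnot q4 \to \lnot q1): α-rule — add \lnot q4, \lnot \lnot q1.
                (q3 \to \lnot q2): β-rule — branch into \lnot q3  //  \lnot q2.
                  branch 1.1.1.2.1 (add \lnot q3):
                    ○ open, literals {q1=T, q2=F, q3=F, q4=F, q5=T}.
                  branch 1.1.1.2.2 (add \lnot q2):
                    ○ open, literals {q1=T, q2=F, q3=F, q4=F, q5=T}.
          branch 1.1.2 (add \lnot q5):
            × closes — contains both q5 and \lnot q5.
      branch 1.2 (add \lnot \lnot q2, \lnot q5):
        ((q3 \to \lnot q2) \lor \lnot q5): β-rule — branch into (q3 \to \lnot q2)  //  \lnot q5.
          branch 1.2.1 (add (q3 \to \lnot q2)):
            ((\lnot q4 \to \lnot q1) \leftrightarrow q3): β-rule — branch into (\lnot q4 \to \lnot q1), q3  //  \lnot (\lnot q4 \to \lnot q1), \lnot q3.
              branch 1.2.1.1 (add (\lnot q4 \to \lnot q1), q3):
                (q3 \to \lnot q2): β-rule — branch into \lnot q3  //  \lnot q2.
                  branch 1.2.1.1.1 (add \lnot q3):
                    × closes — contains both q3 and \lnot q3.
                  branch 1.2.1.1.2 (add \lnot q2):
                    × closes — contains both q2 and \lnot q2.
              branch 1.2.1.2 (add \lnot (\lnot q4 \to \lnot q1), \lnot q3):
                \lnot (\lnot q4 \to \lnot q1): α-rule — add \lnot q4, \lnot \lnot q1.
                (q3 \to \lnot q2): β-rule — branch into \lnot q3  //  \lnot q2.
                  branch 1.2.1.2.1 (add \lnot q3):
                    ○ open, literals {q1=T, q2=T, q3=F, q4=F, q5=F}.
                  branch 1.2.1.2.2 (add \lnot q2):
                    × closes — contains both q2 and \lnot q2.
          branch 1.2.2 (add \lnot q5):
            ((\lnot q4 \to \lnot q1) \leftrightarrow q3): β-rule — branch into (\lnot q4 \to \lnot q1), q3  //  \lnot (\lnot q4 \to \lnot q1), \lnot q3.
              branch 1.2.2.1 (add (\lnot q4 \to \lnot q1), q3):
                (\lnot q4 \to \lnot q1): β-rule — branch into \lnot \lnot q4  //  \lnot q1.
                  branch 1.2.2.1.1 (add \lnot \lnot q4):
                    ○ open, literals {q2=T, q3=T, q4=T, q5=F}.
                  branch 1.2.2.1.2 (add \lnot q1):
                    ○ open, literals {q1=F, q2=T, q3=T, q5=F}.
              branch 1.2.2.2 (add \lnot (\lnot q4 \to \lnot q1), \lnot q3):
                \lnot (\lnot q4 \to \lnot q1): α-rule — add \lnot q4, \lnot \lnot q1.
                ○ open, literals {q1=T, q2=T, q3=F, q4=F, q5=F}.
  branch 2 (add (\lnot q6 \leftrightarrow \lnot \lnot q5)):
    (\lnot q2 \leftrightarrow q5): β-rule — branch into \lnot q2, q5  //  \lnot \lnot q2, \lnot q5.
      branch 2.1 (add \lnot q2, q5):
        (\lnot q6 \leftrightarrow \lnot \lnot q5): β-rule — branch into \lnot q6, \lnot \lnot q5  //  \lnot \lnot q6, \lnot \lnot \lnot q5.
          branch 2.1.1 (add \lnot q6, \lnot \lnot q5):
            \lnot \lnot q5: drop double negation, giving q5.
            ○ open, literals {q2=F, q5=T, q6=F}.
          branch 2.1.2 (add \lnot \lnot q6, \lnot \lnot \lnot q5):
            \lnot \lnot \lnot q5: drop double negation, giving \lnot q5.
            × closes — contains both q5 and \lnot q5.
      branch 2.2 (add \lnot \lnot q2, \lnot q5):
        (\lnot q6 \leftrightarrow \lnot \lnot q5): β-rule — branch into \lnot q6, \lnot \lnot q5  //  \lnot \lnot q6, \lnot \lnot \lnot q5.
          branch 2.2.1 (add \lnot q6, \lnot \lnot q5):
            \lnot \lnot q5: drop double negation, giving q5.
            × closes — contains both q5 and \lnot q5.
          branch 2.2.2 (add \lnot \lnot q6, \lnot \lnot \lnot q5):
            \lnot \lnot \lnot q5: drop double negation, giving \lnot q5.
            ○ open, literals {q2=T, q5=F, q6=T}.
7 branches closed, 10 open.
Each open branch fixes some atoms; the unmentioned ones are free. Counting distinct full assignments: branch {q2=F, q3=T, q4=T, q5=T} (q6, q1) contributes 4 new; branch {q1=F, q2=F, q3=T, q5=T} (q6, q4) contributes 2 new; branch {q1=T, q2=F, q3=F, q4=F, q5=T} (q6) contributes 2 new; branch {q1=T, q2=F, q3=F, q4=F, q5=T} (q6) contributes 0 new; branch {q1=T, q2=T, q3=F, q4=F, q5=F} (q6) contributes 2 new; branch {q2=T, q3=T, q4=T, q5=F} (q6, q1) contributes 4 new; branch {q1=F, q2=T, q3=T, q5=F} (q6, q4) contributes 2 new; branch {q1=T, q2=T, q3=F, q4=F, q5=F} (q6) contributes 0 new; branch {q2=F, q5=T, q6=F} (q4, q3, q1) contributes 4 new; branch {q2=T, q5=F, q6=T} (q4, q3, q1) contributes 4 new. Total: 24.

24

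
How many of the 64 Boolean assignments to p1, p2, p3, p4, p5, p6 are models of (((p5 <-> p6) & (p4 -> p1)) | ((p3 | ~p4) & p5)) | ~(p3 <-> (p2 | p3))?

46

Initial set: {((((p5 <-> p6) & (p4 -> p1)) | ((p3 | ~p4) & p5)) | ~(p3 <-> (p2 | p3)))}.
((((p5 <-> p6) & (p4 -> p1)) | ((p3 | ~p4) & p5)) | ~(p3 <-> (p2 | p3))): β-rule — branch into (((p5 <-> p6) & (p4 -> p1)) | ((p3 | ~p4) & p5))  //  ~(p3 <-> (p2 | p3)).
  branch 1 (add (((p5 <-> p6) & (p4 -> p1)) | ((p3 | ~p4) & p5))):
    (((p5 <-> p6) & (p4 -> p1)) | ((p3 | ~p4) & p5)): β-rule — branch into ((p5 <-> p6) & (p4 -> p1))  //  ((p3 | ~p4) & p5).
      branch 1.1 (add ((p5 <-> p6) & (p4 -> p1))):
        ((p5 <-> p6) & (p4 -> p1)): α-rule — add (p5 <-> p6), (p4 -> p1).
        (p5 <-> p6): β-rule — branch into p5, p6  //  ~p5, ~p6.
          branch 1.1.1 (add p5, p6):
            (p4 -> p1): β-rule — branch into ~p4  //  p1.
              branch 1.1.1.1 (add ~p4):
                ○ open, literals {p4=0, p5=1, p6=1}.
              branch 1.1.1.2 (add p1):
                ○ open, literals {p1=1, p5=1, p6=1}.
          branch 1.1.2 (add ~p5, ~p6):
            (p4 -> p1): β-rule — branch into ~p4  //  p1.
              branch 1.1.2.1 (add ~p4):
                ○ open, literals {p4=0, p5=0, p6=0}.
              branch 1.1.2.2 (add p1):
                ○ open, literals {p1=1, p5=0, p6=0}.
      branch 1.2 (add ((p3 | ~p4) & p5)):
        ((p3 | ~p4) & p5): α-rule — add (p3 | ~p4), p5.
        (p3 | ~p4): β-rule — branch into p3  //  ~p4.
          branch 1.2.1 (add p3):
            ○ open, literals {p3=1, p5=1}.
          branch 1.2.2 (add ~p4):
            ○ open, literals {p4=0, p5=1}.
  branch 2 (add ~(p3 <-> (p2 | p3))):
    ~(p3 <-> (p2 | p3)): β-rule — branch into p3, ~(p2 | p3)  //  ~p3, (p2 | p3).
      branch 2.1 (add p3, ~(p2 | p3)):
        ~(p2 | p3): α-rule — add ~p2, ~p3.
        × closes — contains both p3 and ~p3.
      branch 2.2 (add ~p3, (p2 | p3)):
        (p2 | p3): β-rule — branch into p2  //  p3.
          branch 2.2.1 (add p2):
            ○ open, literals {p2=1, p3=0}.
          branch 2.2.2 (add p3):
            × closes — contains both p3 and ~p3.
2 branches closed, 7 open.
Each open branch fixes some atoms; the unmentioned ones are free. Counting distinct full assignments: branch {p4=0, p5=1, p6=1} (p1, p2, p3) contributes 8 new; branch {p1=1, p5=1, p6=1} (p2, p3, p4) contributes 4 new; branch {p4=0, p5=0, p6=0} (p1, p2, p3) contributes 8 new; branch {p1=1, p5=0, p6=0} (p2, p3, p4) contributes 4 new; branch {p3=1, p5=1} (p1, p2, p4, p6) contributes 10 new; branch {p4=0, p5=1} (p1, p2, p3, p6) contributes 4 new; branch {p2=1, p3=0} (p1, p4, p5, p6) contributes 8 new. Total: 46.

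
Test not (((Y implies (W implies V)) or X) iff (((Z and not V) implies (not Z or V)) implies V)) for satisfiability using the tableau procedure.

Satisfiable

Initial set: {not (((Y implies (W implies V)) or X) iff (((Z and not V) implies (not Z or V)) implies V))}.
not (((Y implies (W implies V)) or X) iff (((Z and not V) implies (not Z or V)) implies V)): β-rule — branch into ((Y implies (W implies V)) or X), not (((Z and not V) implies (not Z or V)) implies V)  //  not ((Y implies (W implies V)) or X), (((Z and not V) implies (not Z or V)) implies V).
  branch 1 (add ((Y implies (W implies V)) or X), not (((Z and not V) implies (not Z or V)) implies V)):
    not (((Z and not V) implies (not Z or V)) implies V): α-rule — add ((Z and not V) implies (not Z or V)), not V.
    ((Y implies (W implies V)) or X): β-rule — branch into (Y implies (W implies V))  //  X.
      branch 1.1 (add (Y implies (W implies V))):
        ((Z and not V) implies (not Z or V)): β-rule — branch into not (Z and not V)  //  (not Z or V).
          branch 1.1.1 (add not (Z and not V)):
            (Y implies (W implies V)): β-rule — branch into not Y  //  (W implies V).
              branch 1.1.1.1 (add not Y):
                not (Z and not V): β-rule — branch into not Z  //  not not V.
                  branch 1.1.1.1.1 (add not Z):
                    ○ open, literals {V=0, Y=0, Z=0}.
                  branch 1.1.1.1.2 (add not not V):
                    × closes — contains both V and not V.
              branch 1.1.1.2 (add (W implies V)):
                not (Z and not V): β-rule — branch into not Z  //  not not V.
                  branch 1.1.1.2.1 (add not Z):
                    (W implies V): β-rule — branch into not W  //  V.
                      branch 1.1.1.2.1.1 (add not W):
                        ○ open, literals {V=0, W=0, Z=0}.
                      branch 1.1.1.2.1.2 (add V):
                        × closes — contains both V and not V.
                  branch 1.1.1.2.2 (add not not V):
                    × closes — contains both V and not V.
          branch 1.1.2 (add (not Z or V)):
            (Y implies (W implies V)): β-rule — branch into not Y  //  (W implies V).
              branch 1.1.2.1 (add not Y):
                (not Z or V): β-rule — branch into not Z  //  V.
                  branch 1.1.2.1.1 (add not Z):
                    ○ open, literals {V=0, Y=0, Z=0}.
                  branch 1.1.2.1.2 (add V):
                    × closes — contains both V and not V.
              branch 1.1.2.2 (add (W implies V)):
                (not Z or V): β-rule — branch into not Z  //  V.
                  branch 1.1.2.2.1 (add not Z):
                    (W implies V): β-rule — branch into not W  //  V.
                      branch 1.1.2.2.1.1 (add not W):
                        ○ open, literals {V=0, W=0, Z=0}.
                      branch 1.1.2.2.1.2 (add V):
                        × closes — contains both V and not V.
                  branch 1.1.2.2.2 (add V):
                    × closes — contains both V and not V.
      branch 1.2 (add X):
        ((Z and not V) implies (not Z or V)): β-rule — branch into not (Z and not V)  //  (not Z or V).
          branch 1.2.1 (add not (Z and not V)):
            not (Z and not V): β-rule — branch into not Z  //  not not V.
              branch 1.2.1.1 (add not Z):
                ○ open, literals {V=0, X=1, Z=0}.
              branch 1.2.1.2 (add not not V):
                × closes — contains both V and not V.
          branch 1.2.2 (add (not Z or V)):
            (not Z or V): β-rule — branch into not Z  //  V.
              branch 1.2.2.1 (add not Z):
                ○ open, literals {V=0, X=1, Z=0}.
              branch 1.2.2.2 (add V):
                × closes — contains both V and not V.
  branch 2 (add not ((Y implies (W implies V)) or X), (((Z and not V) implies (not Z or V)) implies V)):
    not ((Y implies (W implies V)) or X): α-rule — add not (Y implies (W implies V)), not X.
    not (Y implies (W implies V)): α-rule — add Y, not (W implies V).
    not (W implies V): α-rule — add W, not V.
    (((Z and not V) implies (not Z or V)) implies V): β-rule — branch into not ((Z and not V) implies (not Z or V))  //  V.
      branch 2.1 (add not ((Z and not V) implies (not Z or V))):
        not ((Z and not V) implies (not Z or V)): α-rule — add (Z and not V), not (not Z or V).
        (Z and not V): α-rule — add Z, not V.
        not (not Z or V): α-rule — add not not Z, not V.
        ○ open, literals {V=0, W=1, X=0, Y=1, Z=1}.
      branch 2.2 (add V):
        × closes — contains both V and not V.
9 branches closed, 7 open.
An open branch gives a satisfying assignment: V=0, Y=0, Z=0.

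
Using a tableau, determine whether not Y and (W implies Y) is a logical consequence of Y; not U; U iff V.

No

Initial set: {Y; not U; (U iff V); not (not Y and (W implies Y))}.
(U iff V): β-rule — branch into U, V  //  not U, not V.
  branch 1 (add U, V):
    × closes — contains both U and not U.
  branch 2 (add not U, not V):
    not (not Y and (W implies Y)): β-rule — branch into not not Y  //  not (W implies Y).
      branch 2.1 (add not not Y):
        ○ open, literals {U=0, V=0, Y=1}.
      branch 2.2 (add not (W implies Y)):
        not (W implies Y): α-rule — add W, not Y.
        × closes — contains both Y and not Y.
2 branches closed, 1 open.
An open branch gives a countermodel: U=0, V=0, Y=1 (unmentioned atoms arbitrary); the premises hold there but the conclusion fails.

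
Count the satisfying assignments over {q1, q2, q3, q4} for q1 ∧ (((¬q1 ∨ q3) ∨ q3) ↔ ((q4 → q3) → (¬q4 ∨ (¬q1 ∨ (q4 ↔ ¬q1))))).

Initial set: {(q1 ∧ (((¬q1 ∨ q3) ∨ q3) ↔ ((q4 → q3) → (¬q4 ∨ (¬q1 ∨ (q4 ↔ ¬q1))))))}.
(q1 ∧ (((¬q1 ∨ q3) ∨ q3) ↔ ((q4 → q3) → (¬q4 ∨ (¬q1 ∨ (q4 ↔ ¬q1)))))): α-rule — add q1, (((¬q1 ∨ q3) ∨ q3) ↔ ((q4 → q3) → (¬q4 ∨ (¬q1 ∨ (q4 ↔ ¬q1))))).
(((¬q1 ∨ q3) ∨ q3) ↔ ((q4 → q3) → (¬q4 ∨ (¬q1 ∨ (q4 ↔ ¬q1))))): β-rule — branch into ((¬q1 ∨ q3) ∨ q3), ((q4 → q3) → (¬q4 ∨ (¬q1 ∨ (q4 ↔ ¬q1))))  //  ¬((¬q1 ∨ q3) ∨ q3), ¬((q4 → q3) → (¬q4 ∨ (¬q1 ∨ (q4 ↔ ¬q1)))).
  branch 1 (add ((¬q1 ∨ q3) ∨ q3), ((q4 → q3) → (¬q4 ∨ (¬q1 ∨ (q4 ↔ ¬q1))))):
    ((¬q1 ∨ q3) ∨ q3): β-rule — branch into (¬q1 ∨ q3)  //  q3.
      branch 1.1 (add (¬q1 ∨ q3)):
        ((q4 → q3) → (¬q4 ∨ (¬q1 ∨ (q4 ↔ ¬q1)))): β-rule — branch into ¬(q4 → q3)  //  (¬q4 ∨ (¬q1 ∨ (q4 ↔ ¬q1))).
          branch 1.1.1 (add ¬(q4 → q3)):
            ¬(q4 → q3): α-rule — add q4, ¬q3.
            (¬q1 ∨ q3): β-rule — branch into ¬q1  //  q3.
              branch 1.1.1.1 (add ¬q1):
                × closes — contains both q1 and ¬q1.
              branch 1.1.1.2 (add q3):
                × closes — contains both q3 and ¬q3.
          branch 1.1.2 (add (¬q4 ∨ (¬q1 ∨ (q4 ↔ ¬q1)))):
            (¬q1 ∨ q3): β-rule — branch into ¬q1  //  q3.
              branch 1.1.2.1 (add ¬q1):
                × closes — contains both q1 and ¬q1.
              branch 1.1.2.2 (add q3):
                (¬q4 ∨ (¬q1 ∨ (q4 ↔ ¬q1))): β-rule — branch into ¬q4  //  (¬q1 ∨ (q4 ↔ ¬q1)).
                  branch 1.1.2.2.1 (add ¬q4):
                    ○ open, literals {q1=T, q3=T, q4=F}.
                  branch 1.1.2.2.2 (add (¬q1 ∨ (q4 ↔ ¬q1))):
                    (¬q1 ∨ (q4 ↔ ¬q1)): β-rule — branch into ¬q1  //  (q4 ↔ ¬q1).
                      branch 1.1.2.2.2.1 (add ¬q1):
                        × closes — contains both q1 and ¬q1.
                      branch 1.1.2.2.2.2 (add (q4 ↔ ¬q1)):
                        (q4 ↔ ¬q1): β-rule — branch into q4, ¬q1  //  ¬q4, ¬¬q1.
                          branch 1.1.2.2.2.2.1 (add q4, ¬q1):
                            × closes — contains both q1 and ¬q1.
                          branch 1.1.2.2.2.2.2 (add ¬q4, ¬¬q1):
                            ○ open, literals {q1=T, q3=T, q4=F}.
      branch 1.2 (add q3):
        ((q4 → q3) → (¬q4 ∨ (¬q1 ∨ (q4 ↔ ¬q1)))): β-rule — branch into ¬(q4 → q3)  //  (¬q4 ∨ (¬q1 ∨ (q4 ↔ ¬q1))).
          branch 1.2.1 (add ¬(q4 → q3)):
            ¬(q4 → q3): α-rule — add q4, ¬q3.
            × closes — contains both q3 and ¬q3.
          branch 1.2.2 (add (¬q4 ∨ (¬q1 ∨ (q4 ↔ ¬q1)))):
            (¬q4 ∨ (¬q1 ∨ (q4 ↔ ¬q1))): β-rule — branch into ¬q4  //  (¬q1 ∨ (q4 ↔ ¬q1)).
              branch 1.2.2.1 (add ¬q4):
                ○ open, literals {q1=T, q3=T, q4=F}.
              branch 1.2.2.2 (add (¬q1 ∨ (q4 ↔ ¬q1))):
                (¬q1 ∨ (q4 ↔ ¬q1)): β-rule — branch into ¬q1  //  (q4 ↔ ¬q1).
                  branch 1.2.2.2.1 (add ¬q1):
                    × closes — contains both q1 and ¬q1.
                  branch 1.2.2.2.2 (add (q4 ↔ ¬q1)):
                    (q4 ↔ ¬q1): β-rule — branch into q4, ¬q1  //  ¬q4, ¬¬q1.
                      branch 1.2.2.2.2.1 (add q4, ¬q1):
                        × closes — contains both q1 and ¬q1.
                      branch 1.2.2.2.2.2 (add ¬q4, ¬¬q1):
                        ○ open, literals {q1=T, q3=T, q4=F}.
  branch 2 (add ¬((¬q1 ∨ q3) ∨ q3), ¬((q4 → q3) → (¬q4 ∨ (¬q1 ∨ (q4 ↔ ¬q1))))):
    ¬((¬q1 ∨ q3) ∨ q3): α-rule — add ¬(¬q1 ∨ q3), ¬q3.
    ¬((q4 → q3) → (¬q4 ∨ (¬q1 ∨ (q4 ↔ ¬q1)))): α-rule — add (q4 → q3), ¬(¬q4 ∨ (¬q1 ∨ (q4 ↔ ¬q1))).
    ¬(¬q1 ∨ q3): α-rule — add ¬¬q1, ¬q3.
    ¬(¬q4 ∨ (¬q1 ∨ (q4 ↔ ¬q1))): α-rule — add ¬¬q4, ¬(¬q1 ∨ (q4 ↔ ¬q1)).
    ¬(¬q1 ∨ (q4 ↔ ¬q1)): α-rule — add ¬¬q1, ¬(q4 ↔ ¬q1).
    (q4 → q3): β-rule — branch into ¬q4  //  q3.
      branch 2.1 (add ¬q4):
        × closes — contains both q4 and ¬q4.
      branch 2.2 (add q3):
        × closes — contains both q3 and ¬q3.
10 branches closed, 4 open.
Each open branch fixes some atoms; the unmentioned ones are free. Counting distinct full assignments: branch {q1=T, q3=T, q4=F} (q2) contributes 2 new; branch {q1=T, q3=T, q4=F} (q2) contributes 0 new; branch {q1=T, q3=T, q4=F} (q2) contributes 0 new; branch {q1=T, q3=T, q4=F} (q2) contributes 0 new. Total: 2.

2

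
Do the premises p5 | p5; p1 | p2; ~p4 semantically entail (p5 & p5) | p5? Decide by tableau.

Initial set: {T (p5 | p5); T (p1 | p2); T ~p4; F ((p5 & p5) | p5)}.
F ((p5 & p5) | p5): α-rule — add F (p5 & p5), F p5.
T (p5 | p5): β-rule — branch into T p5  //  T p5.
  branch 1 (add T p5):
    × closes — contains both p5 and ~p5.
  branch 2 (add T p5):
    × closes — contains both p5 and ~p5.
All 2 branches close.
Every branch closed, so the premises entail the conclusion.

Yes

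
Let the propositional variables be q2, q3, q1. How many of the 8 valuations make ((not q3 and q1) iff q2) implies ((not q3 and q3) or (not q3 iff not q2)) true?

Initial set: {(((not q3 and q1) iff q2) implies ((not q3 and q3) or (not q3 iff not q2)))}.
(((not q3 and q1) iff q2) implies ((not q3 and q3) or (not q3 iff not q2))): β-rule — branch into not ((not q3 and q1) iff q2)  //  ((not q3 and q3) or (not q3 iff not q2)).
  branch 1 (add not ((not q3 and q1) iff q2)):
    not ((not q3 and q1) iff q2): β-rule — branch into (not q3 and q1), not q2  //  not (not q3 and q1), q2.
      branch 1.1 (add (not q3 and q1), not q2):
        (not q3 and q1): α-rule — add not q3, q1.
        ○ open, literals {q1=1, q2=0, q3=0}.
      branch 1.2 (add not (not q3 and q1), q2):
        not (not q3 and q1): β-rule — branch into not not q3  //  not q1.
          branch 1.2.1 (add not not q3):
            ○ open, literals {q2=1, q3=1}.
          branch 1.2.2 (add not q1):
            ○ open, literals {q1=0, q2=1}.
  branch 2 (add ((not q3 and q3) or (not q3 iff not q2))):
    ((not q3 and q3) or (not q3 iff not q2)): β-rule — branch into (not q3 and q3)  //  (not q3 iff not q2).
      branch 2.1 (add (not q3 and q3)):
        (not q3 and q3): α-rule — add not q3, q3.
        × closes — contains both q3 and not q3.
      branch 2.2 (add (not q3 iff not q2)):
        (not q3 iff not q2): β-rule — branch into not q3, not q2  //  not not q3, not not q2.
          branch 2.2.1 (add not q3, not q2):
            ○ open, literals {q2=0, q3=0}.
          branch 2.2.2 (add not not q3, not not q2):
            ○ open, literals {q2=1, q3=1}.
1 branch closed, 5 open.
Each open branch fixes some atoms; the unmentioned ones are free. Counting distinct full assignments: branch {q1=1, q2=0, q3=0} (none free) contributes 1 new; branch {q2=1, q3=1} (q1) contributes 2 new; branch {q1=0, q2=1} (q3) contributes 1 new; branch {q2=0, q3=0} (q1) contributes 1 new; branch {q2=1, q3=1} (q1) contributes 0 new. Total: 5.

5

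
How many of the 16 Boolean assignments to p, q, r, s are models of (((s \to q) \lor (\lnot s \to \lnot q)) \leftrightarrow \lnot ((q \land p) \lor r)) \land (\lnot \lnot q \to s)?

5

Initial set: {((((s \to q) \lor (\lnot s \to \lnot q)) \leftrightarrow \lnot ((q \land p) \lor r)) \land (\lnot \lnot q \to s))}.
((((s \to q) \lor (\lnot s \to \lnot q)) \leftrightarrow \lnot ((q \land p) \lor r)) \land (\lnot \lnot q \to s)): α-rule — add (((s \to q) \lor (\lnot s \to \lnot q)) \leftrightarrow \lnot ((q \land p) \lor r)), (\lnot \lnot q \to s).
(((s \to q) \lor (\lnot s \to \lnot q)) \leftrightarrow \lnot ((q \land p) \lor r)): β-rule — branch into ((s \to q) \lor (\lnot s \to \lnot q)), \lnot ((q \land p) \lor r)  //  \lnot ((s \to q) \lor (\lnot s \to \lnot q)), \lnot \lnot ((q \land p) \lor r).
  branch 1 (add ((s \to q) \lor (\lnot s \to \lnot q)), \lnot ((q \land p) \lor r)):
    \lnot ((q \land p) \lor r): α-rule — add \lnot (q \land p), \lnot r.
    (\lnot \lnot q \to s): β-rule — branch into \lnot \lnot \lnot q  //  s.
      branch 1.1 (add \lnot \lnot \lnot q):
        \lnot \lnot \lnot q: drop double negation, giving \lnot q.
        ((s \to q) \lor (\lnot s \to \lnot q)): β-rule — branch into (s \to q)  //  (\lnot s \to \lnot q).
          branch 1.1.1 (add (s \to q)):
            \lnot (q \land p): β-rule — branch into \lnot q  //  \lnot p.
              branch 1.1.1.1 (add \lnot q):
                (s \to q): β-rule — branch into \lnot s  //  q.
                  branch 1.1.1.1.1 (add \lnot s):
                    ○ open, literals {q=F, r=F, s=F}.
                  branch 1.1.1.1.2 (add q):
                    × closes — contains both q and \lnot q.
              branch 1.1.1.2 (add \lnot p):
                (s \to q): β-rule — branch into \lnot s  //  q.
                  branch 1.1.1.2.1 (add \lnot s):
                    ○ open, literals {p=F, q=F, r=F, s=F}.
                  branch 1.1.1.2.2 (add q):
                    × closes — contains both q and \lnot q.
          branch 1.1.2 (add (\lnot s \to \lnot q)):
            \lnot (q \land p): β-rule — branch into \lnot q  //  \lnot p.
              branch 1.1.2.1 (add \lnot q):
                (\lnot s \to \lnot q): β-rule — branch into \lnot \lnot s  //  \lnot q.
                  branch 1.1.2.1.1 (add \lnot \lnot s):
                    ○ open, literals {q=F, r=F, s=T}.
                  branch 1.1.2.1.2 (add \lnot q):
                    ○ open, literals {q=F, r=F}.
              branch 1.1.2.2 (add \lnot p):
                (\lnot s \to \lnot q): β-rule — branch into \lnot \lnot s  //  \lnot q.
                  branch 1.1.2.2.1 (add \lnot \lnot s):
                    ○ open, literals {p=F, q=F, r=F, s=T}.
                  branch 1.1.2.2.2 (add \lnot q):
                    ○ open, literals {p=F, q=F, r=F}.
      branch 1.2 (add s):
        ((s \to q) \lor (\lnot s \to \lnot q)): β-rule — branch into (s \to q)  //  (\lnot s \to \lnot q).
          branch 1.2.1 (add (s \to q)):
            \lnot (q \land p): β-rule — branch into \lnot q  //  \lnot p.
              branch 1.2.1.1 (add \lnot q):
                (s \to q): β-rule — branch into \lnot s  //  q.
                  branch 1.2.1.1.1 (add \lnot s):
                    × closes — contains both s and \lnot s.
                  branch 1.2.1.1.2 (add q):
                    × closes — contains both q and \lnot q.
              branch 1.2.1.2 (add \lnot p):
                (s \to q): β-rule — branch into \lnot s  //  q.
                  branch 1.2.1.2.1 (add \lnot s):
                    × closes — contains both s and \lnot s.
                  branch 1.2.1.2.2 (add q):
                    ○ open, literals {p=F, q=T, r=F, s=T}.
          branch 1.2.2 (add (\lnot s \to \lnot q)):
            \lnot (q \land p): β-rule — branch into \lnot q  //  \lnot p.
              branch 1.2.2.1 (add \lnot q):
                (\lnot s \to \lnot q): β-rule — branch into \lnot \lnot s  //  \lnot q.
                  branch 1.2.2.1.1 (add \lnot \lnot s):
                    ○ open, literals {q=F, r=F, s=T}.
                  branch 1.2.2.1.2 (add \lnot q):
                    ○ open, literals {q=F, r=F, s=T}.
              branch 1.2.2.2 (add \lnot p):
                (\lnot s \to \lnot q): β-rule — branch into \lnot \lnot s  //  \lnot q.
                  branch 1.2.2.2.1 (add \lnot \lnot s):
                    ○ open, literals {p=F, r=F, s=T}.
                  branch 1.2.2.2.2 (add \lnot q):
                    ○ open, literals {p=F, q=F, r=F, s=T}.
  branch 2 (add \lnot ((s \to q) \lor (\lnot s \to \lnot q)), \lnot \lnot ((q \land p) \lor r)):
    \lnot ((s \to q) \lor (\lnot s \to \lnot q)): α-rule — add \lnot (s \to q), \lnot (\lnot s \to \lnot q).
    \lnot (s \to q): α-rule — add s, \lnot q.
    \lnot (\lnot s \to \lnot q): α-rule — add \lnot s, \lnot \lnot q.
    × closes — contains both s and \lnot s.
6 branches closed, 11 open.
Each open branch fixes some atoms; the unmentioned ones are free. Counting distinct full assignments: branch {q=F, r=F, s=F} (p) contributes 2 new; branch {p=F, q=F, r=F, s=F} (none free) contributes 0 new; branch {q=F, r=F, s=T} (p) contributes 2 new; branch {q=F, r=F} (p, s) contributes 0 new; branch {p=F, q=F, r=F, s=T} (none free) contributes 0 new; branch {p=F, q=F, r=F} (s) contributes 0 new; branch {p=F, q=T, r=F, s=T} (none free) contributes 1 new; branch {q=F, r=F, s=T} (p) contributes 0 new; branch {q=F, r=F, s=T} (p) contributes 0 new; branch {p=F, r=F, s=T} (q) contributes 0 new; branch {p=F, q=F, r=F, s=T} (none free) contributes 0 new. Total: 5.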